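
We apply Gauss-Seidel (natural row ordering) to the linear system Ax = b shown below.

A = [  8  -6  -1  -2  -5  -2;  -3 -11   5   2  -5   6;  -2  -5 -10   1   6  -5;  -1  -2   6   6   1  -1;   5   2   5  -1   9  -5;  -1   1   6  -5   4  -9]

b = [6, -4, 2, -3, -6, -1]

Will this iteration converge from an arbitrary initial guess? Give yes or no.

no

A = D + L + U where D = diag(8, -11, -10, 6, 9, -9).
T_GS = -(D+L)⁻¹U: row 0 first, T[0,5] = -(-2)/(8) = +0.2500; later rows by forward substitution.
  T[0,:] = [+0.0000 +0.7500 +0.1250 +0.2500 +0.6250 +0.2500]
  T[1,:] = [+0.0000 -0.2045 +0.4205 +0.1136 -0.6250 +0.4773]
  T[2,:] = [+0.0000 -0.0477 -0.2352 -0.0068 +0.7875 -0.7886]
  T[3,:] = [+0.0000 +0.1045 +0.3962 +0.0864 -1.0583 +1.1561]
  T[4,:] = [+0.0000 -0.3331 +0.0118 -0.1508 -0.7634 +0.8772]
  T[5,:] = [+0.0000 -0.3440 -0.3389 -0.1347 +0.6348 -0.7529]
eigenvalue magnitudes: 1.6720, 0.4433, 0.1558, 0.1558, 0.0195, 0.0000.
spectral radius ρ = 1.6720; 1.6720 > 1 ⇒ diverges.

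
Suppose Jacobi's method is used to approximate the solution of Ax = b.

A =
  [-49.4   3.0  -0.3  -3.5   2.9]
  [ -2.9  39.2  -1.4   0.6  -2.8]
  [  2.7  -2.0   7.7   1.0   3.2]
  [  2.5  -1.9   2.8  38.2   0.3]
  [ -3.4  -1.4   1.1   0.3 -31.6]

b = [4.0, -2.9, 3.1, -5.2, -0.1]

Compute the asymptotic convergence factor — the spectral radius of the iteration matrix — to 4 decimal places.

0.1994

A = D + L + U where D = diag(-49.4, 39.2, 7.7, 38.2, -31.6).
Jacobi: T = -D⁻¹(L+U), T[4,2] = -(1.1)/(-31.6) = +0.0348; T[4,4] = 0.
  T[0,:] = [+0.0000 +0.0607 -0.0061 -0.0709 +0.0587]
  T[1,:] = [+0.0740 +0.0000 +0.0357 -0.0153 +0.0714]
  T[2,:] = [-0.3506 +0.2597 +0.0000 -0.1299 -0.4156]
  T[3,:] = [-0.0654 +0.0497 -0.0733 +0.0000 -0.0079]
  T[4,:] = [-0.1076 -0.0443 +0.0348 +0.0095 +0.0000]
|λ(T)| sorted: 0.1994, 0.1584, 0.1584, 0.1357, 0.0158.
ρ = 0.1994; 0.1994 < 1: convergent.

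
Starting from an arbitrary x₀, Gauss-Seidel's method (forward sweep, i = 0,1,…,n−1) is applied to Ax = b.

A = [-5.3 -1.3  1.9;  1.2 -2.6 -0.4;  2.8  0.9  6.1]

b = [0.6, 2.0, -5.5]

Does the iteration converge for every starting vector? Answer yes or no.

Split A = D + L + U, D = diag(-5.3, -2.6, 6.1).
Gauss-Seidel: T = -(D+L)⁻¹U, row 0 first, T[0,1] = -(-1.3)/(-5.3) = -0.2453; later rows by forward substitution.
  T[0,:] = [+0.0000 -0.2453 +0.3585]
  T[1,:] = [+0.0000 -0.1132 +0.0116]
  T[2,:] = [+0.0000 +0.1293 -0.1663]
|eigenvalues of T|: 0.1867, 0.0928, 0.0000.
spectral radius ρ = 0.1867; 0.1867 < 1 ⇒ converges.

yes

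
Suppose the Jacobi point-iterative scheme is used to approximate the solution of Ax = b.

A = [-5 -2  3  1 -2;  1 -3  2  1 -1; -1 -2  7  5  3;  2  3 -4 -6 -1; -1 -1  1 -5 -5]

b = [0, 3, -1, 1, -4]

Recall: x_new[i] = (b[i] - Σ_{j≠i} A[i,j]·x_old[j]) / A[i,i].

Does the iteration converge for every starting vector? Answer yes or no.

Let D = diag(-5, -3, 7, -6, -5); L, U the strict triangles.
Jacobi: T = -D⁻¹(L+U), T[1,2] = -(2)/(-3) = +0.6667; T[1,1] = 0.
  T[0,:] = [+0.0000 -0.4000 +0.6000 +0.2000 -0.4000]
  T[1,:] = [+0.3333 +0.0000 +0.6667 +0.3333 -0.3333]
  T[2,:] = [+0.1429 +0.2857 +0.0000 -0.7143 -0.4286]
  T[3,:] = [+0.3333 +0.5000 -0.6667 +0.0000 -0.1667]
  T[4,:] = [-0.2000 -0.2000 +0.2000 -1.0000 +0.0000]
moduli |λ_i(T)| = 1.1957, 0.8743, 0.3871, 0.3068, 0.3068.
ρ(T) = max|λ| = 1.1957; 1.1957 > 1 ⇒ diverges.

no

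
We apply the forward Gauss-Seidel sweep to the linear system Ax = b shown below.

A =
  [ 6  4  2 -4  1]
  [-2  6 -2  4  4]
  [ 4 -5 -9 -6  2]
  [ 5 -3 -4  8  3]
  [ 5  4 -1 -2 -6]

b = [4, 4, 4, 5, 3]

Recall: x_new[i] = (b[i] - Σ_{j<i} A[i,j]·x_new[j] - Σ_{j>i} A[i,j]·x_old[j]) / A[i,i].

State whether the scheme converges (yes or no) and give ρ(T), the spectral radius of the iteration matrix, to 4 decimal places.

Split A = D + L + U, D = diag(6, 6, -9, 8, -6).
T_GS = -(D+L)⁻¹U: row 0 first, T[0,2] = -(2)/(6) = -0.3333; later rows by forward substitution.
  T[0,:] = [+0.0000 -0.6667 -0.3333 +0.6667 -0.1667]
  T[1,:] = [+0.0000 -0.2222 +0.2222 -0.4444 -0.7222]
  T[2,:] = [+0.0000 -0.1728 -0.2716 -0.1235 +0.5494]
  T[3,:] = [+0.0000 +0.2469 +0.1559 -0.6451 -0.2670]
  T[4,:] = [+0.0000 -0.7572 -0.1363 +0.4949 -0.6229]
moduli |λ_i(T)| = 1.1818, 0.3832, 0.3832, 0.2668, 0.0000.
ρ = 1.1818; 1.1818 > 1, so it fails to converge.

no, ρ = 1.1818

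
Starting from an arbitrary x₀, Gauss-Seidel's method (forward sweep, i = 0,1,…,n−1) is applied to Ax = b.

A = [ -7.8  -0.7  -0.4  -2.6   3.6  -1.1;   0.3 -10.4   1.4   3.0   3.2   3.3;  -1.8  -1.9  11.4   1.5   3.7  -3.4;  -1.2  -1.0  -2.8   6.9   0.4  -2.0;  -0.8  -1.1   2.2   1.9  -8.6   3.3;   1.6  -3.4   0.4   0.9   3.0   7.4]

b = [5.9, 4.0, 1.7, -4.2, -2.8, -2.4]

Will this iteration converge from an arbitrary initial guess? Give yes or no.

A = D + L + U where D = diag(-7.8, -10.4, 11.4, 6.9, -8.6, 7.4).
T_GS = -(D+L)⁻¹U: row 0 first, T[0,2] = -(-0.4)/(-7.8) = -0.0513; later rows by forward substitution.
  T[0,:] = [+0.0000  -0.0897  -0.0513  -0.3333  +0.4615  -0.1410]
  T[1,:] = [+0.0000  -0.0026  +0.1331  +0.2788  +0.3210  +0.3132]
  T[2,:] = [+0.0000  -0.0146  +0.0141  -0.1377  -0.1982  +0.3282]
  T[3,:] = [+0.0000  -0.0219  +0.0161  -0.0735  -0.0116  +0.4439]
  T[4,:] = [+0.0000  +0.0001  -0.0051  -0.0561  -0.1373  +0.5388]
  T[5,:] = [+0.0000  +0.0216  +0.0716  +0.2393  +0.1155  -0.1157]
moduli |λ_i(T)| = 0.5556, 0.2950, 0.1312, 0.0720, 0.0049, 0.0000.
ρ = 0.5556; 0.5556 < 1 ⇒ converges.

yes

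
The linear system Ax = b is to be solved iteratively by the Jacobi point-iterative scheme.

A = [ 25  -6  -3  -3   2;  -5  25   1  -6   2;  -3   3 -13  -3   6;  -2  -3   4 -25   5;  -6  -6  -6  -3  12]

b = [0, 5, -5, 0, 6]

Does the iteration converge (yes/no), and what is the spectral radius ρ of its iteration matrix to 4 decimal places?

yes, ρ = 0.5430

Diagonal D = diag(25, 25, -13, -25, 12); L, U strict lower/upper.
Jacobi: T = -D⁻¹(L+U), T[3,0] = -(-2)/(-25) = -0.0800; T[3,3] = 0.
  T[0,:] = [+0.0000, +0.2400, +0.1200, +0.1200, -0.0800]
  T[1,:] = [+0.2000, +0.0000, -0.0400, +0.2400, -0.0800]
  T[2,:] = [-0.2308, +0.2308, +0.0000, -0.2308, +0.4615]
  T[3,:] = [-0.0800, -0.1200, +0.1600, +0.0000, +0.2000]
  T[4,:] = [+0.5000, +0.5000, +0.5000, +0.2500, +0.0000]
moduli |λ_i(T)| = 0.5430, 0.3241, 0.3241, 0.2879, 0.2879.
ρ(T) = max|λ| = 0.5430; 0.5430 < 1: convergent.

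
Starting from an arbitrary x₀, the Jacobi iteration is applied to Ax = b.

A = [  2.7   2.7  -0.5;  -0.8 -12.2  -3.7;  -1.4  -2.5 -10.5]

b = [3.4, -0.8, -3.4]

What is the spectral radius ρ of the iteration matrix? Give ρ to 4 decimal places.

Write A = D+L+U with D = diag(2.7, -12.2, -10.5).
T_J = -D⁻¹(L+U): T[0,1] = -(2.7)/(2.7) = -1.0000; T[0,0] = 0.
  T[0,:] = [+0.0000, -1.0000, +0.1852]
  T[1,:] = [-0.0656, +0.0000, -0.3033]
  T[2,:] = [-0.1333, -0.2381, +0.0000]
|eigenvalues of T|: 0.4445, 0.2906, 0.2906.
spectral radius ρ = 0.4445; 0.4445 < 1 ⇒ converges.

0.4445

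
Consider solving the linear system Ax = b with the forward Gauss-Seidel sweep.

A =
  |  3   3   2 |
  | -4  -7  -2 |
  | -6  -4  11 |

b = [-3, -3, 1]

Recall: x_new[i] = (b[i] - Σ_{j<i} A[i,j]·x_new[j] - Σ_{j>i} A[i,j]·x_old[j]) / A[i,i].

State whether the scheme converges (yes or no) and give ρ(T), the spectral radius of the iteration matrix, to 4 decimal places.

yes, ρ = 0.5342

Let D = diag(3, -7, 11); L, U the strict triangles.
Gauss-Seidel: T = -(D+L)⁻¹U, row 0 first, T[0,2] = -(2)/(3) = -0.6667; later rows by forward substitution.
  T[0,:] = [+0.0000 -1.0000 -0.6667]
  T[1,:] = [+0.0000 +0.5714 +0.0952]
  T[2,:] = [+0.0000 -0.3377 -0.3290]
moduli |λ_i(T)| = 0.5342, 0.2917, 0.0000.
spectral radius ρ = 0.5342; 0.5342 < 1: convergent.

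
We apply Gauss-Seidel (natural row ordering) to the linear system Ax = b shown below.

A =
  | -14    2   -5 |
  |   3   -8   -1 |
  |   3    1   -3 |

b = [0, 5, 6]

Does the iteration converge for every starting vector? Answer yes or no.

Write A = D+L+U with D = diag(-14, -8, -3).
T_GS = -(D+L)⁻¹U: row 0 first, T[0,1] = -(2)/(-14) = +0.1429; later rows by forward substitution.
  T[0,:] = [+0.0000 +0.1429 -0.3571]
  T[1,:] = [+0.0000 +0.0536 -0.2589]
  T[2,:] = [+0.0000 +0.1607 -0.4435]
|λ(T)| sorted: 0.3369, 0.0530, 0.0000.
ρ(T) = max|λ| = 0.3369; 0.3369 < 1: convergent.

yes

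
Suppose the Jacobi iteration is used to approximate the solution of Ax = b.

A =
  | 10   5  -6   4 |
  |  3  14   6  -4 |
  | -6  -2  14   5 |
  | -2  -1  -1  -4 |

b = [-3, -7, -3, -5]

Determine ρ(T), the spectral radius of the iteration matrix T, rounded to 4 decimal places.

0.8987

Let D = diag(10, 14, 14, -4); L, U the strict triangles.
T_J = -D⁻¹(L+U): T[3,2] = -(-1)/(-4) = -0.2500; T[3,3] = 0.
  T[0,:] = [+0.0000  -0.5000  +0.6000  -0.4000]
  T[1,:] = [-0.2143  +0.0000  -0.4286  +0.2857]
  T[2,:] = [+0.4286  +0.1429  +0.0000  -0.3571]
  T[3,:] = [-0.5000  -0.2500  -0.2500  +0.0000]
|λ(T)| sorted: 0.8987, 0.3333, 0.3136, 0.3136.
ρ = 0.8987; 0.8987 < 1, so it converges for any x₀.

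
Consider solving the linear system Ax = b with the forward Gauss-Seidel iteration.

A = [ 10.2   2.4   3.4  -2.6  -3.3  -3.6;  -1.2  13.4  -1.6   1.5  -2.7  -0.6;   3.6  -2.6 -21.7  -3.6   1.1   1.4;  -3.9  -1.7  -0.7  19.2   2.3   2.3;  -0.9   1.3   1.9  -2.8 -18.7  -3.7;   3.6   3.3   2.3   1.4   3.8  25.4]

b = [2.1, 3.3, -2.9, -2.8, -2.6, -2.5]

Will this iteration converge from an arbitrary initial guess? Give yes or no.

yes

Diagonal D = diag(10.2, 13.4, -21.7, 19.2, -18.7, 25.4); L, U strict lower/upper.
GS T = -(D+L)⁻¹U: row 0 first, T[0,3] = -(-2.6)/(10.2) = +0.2549; later rows by forward substitution.
  T[0,:] = [+0.0000  -0.2353  -0.3333  +0.2549  +0.3235  +0.3529]
  T[1,:] = [+0.0000  -0.0211  +0.0896  -0.0891  +0.2305  +0.0764]
  T[2,:] = [+0.0000  -0.0365  -0.0660  -0.1129  +0.0768  +0.1139]
  T[3,:] = [+0.0000  -0.0510  -0.0622  +0.0398  -0.0309  -0.0372]
  T[4,:] = [+0.0000  +0.0138  +0.0249  -0.0359  +0.0129  -0.1924]
  T[5,:] = [+0.0000  +0.0401  +0.0413  -0.0111  -0.0830  -0.0394]
|λ(T)| sorted: 0.2233, 0.1294, 0.1294, 0.0647, 0.0647, 0.0000.
ρ = 0.2233; 0.2233 < 1, so it converges for any x₀.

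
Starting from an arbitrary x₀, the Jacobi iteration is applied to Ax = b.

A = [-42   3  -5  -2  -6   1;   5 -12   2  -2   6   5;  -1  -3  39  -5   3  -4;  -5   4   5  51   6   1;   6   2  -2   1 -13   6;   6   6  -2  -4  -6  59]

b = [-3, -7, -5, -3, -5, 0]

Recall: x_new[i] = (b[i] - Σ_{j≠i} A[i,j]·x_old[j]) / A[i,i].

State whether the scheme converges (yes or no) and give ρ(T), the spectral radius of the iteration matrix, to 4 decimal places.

yes, ρ = 0.3548

Split A = D + L + U, D = diag(-42, -12, 39, 51, -13, 59).
T_J = -D⁻¹(L+U): T[2,1] = -(-3)/(39) = +0.0769; T[2,2] = 0.
  T[0,:] = [+0.0000, +0.0714, -0.1190, -0.0476, -0.1429, +0.0238]
  T[1,:] = [+0.4167, +0.0000, +0.1667, -0.1667, +0.5000, +0.4167]
  T[2,:] = [+0.0256, +0.0769, +0.0000, +0.1282, -0.0769, +0.1026]
  T[3,:] = [+0.0980, -0.0784, -0.0980, +0.0000, -0.1176, -0.0196]
  T[4,:] = [+0.4615, +0.1538, -0.1538, +0.0769, +0.0000, +0.4615]
  T[5,:] = [-0.1017, -0.1017, +0.0339, +0.0678, +0.1017, +0.0000]
eigenvalue magnitudes: 0.3548, 0.2451, 0.2451, 0.1513, 0.1513, 0.0832.
ρ(T) = max|λ| = 0.3548; 0.3548 < 1: convergent.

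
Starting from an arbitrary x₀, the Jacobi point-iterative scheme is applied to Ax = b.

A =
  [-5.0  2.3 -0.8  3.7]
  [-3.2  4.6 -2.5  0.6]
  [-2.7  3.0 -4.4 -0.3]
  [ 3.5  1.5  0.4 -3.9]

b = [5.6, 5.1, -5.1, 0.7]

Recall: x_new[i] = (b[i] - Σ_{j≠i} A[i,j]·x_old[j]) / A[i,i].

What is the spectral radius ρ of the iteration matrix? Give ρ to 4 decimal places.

Diagonal D = diag(-5, 4.6, -4.4, -3.9); L, U strict lower/upper.
Jacobi T = -D⁻¹(L+U): T[0,1] = -(2.3)/(-5) = +0.4600; T[0,0] = 0.
  T[0,:] = [+0.0000  +0.4600  -0.1600  +0.7400]
  T[1,:] = [+0.6957  +0.0000  +0.5435  -0.1304]
  T[2,:] = [-0.6136  +0.6818  +0.0000  -0.0682]
  T[3,:] = [+0.8974  +0.3846  +0.1026  +0.0000]
eigenvalue magnitudes: 1.1388, 0.9637, 0.6122, 0.4371.
spectral radius ρ = 1.1388; 1.1388 > 1 ⇒ diverges.

1.1388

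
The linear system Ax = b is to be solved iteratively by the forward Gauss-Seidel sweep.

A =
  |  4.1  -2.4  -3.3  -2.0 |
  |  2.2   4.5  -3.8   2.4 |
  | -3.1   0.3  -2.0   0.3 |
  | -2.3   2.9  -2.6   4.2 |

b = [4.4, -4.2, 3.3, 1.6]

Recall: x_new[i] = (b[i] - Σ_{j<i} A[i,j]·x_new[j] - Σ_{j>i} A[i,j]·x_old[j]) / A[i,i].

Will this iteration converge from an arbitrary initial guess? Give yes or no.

Split A = D + L + U, D = diag(4.1, 4.5, -2, 4.2).
GS T = -(D+L)⁻¹U: row 0 first, T[0,1] = -(-2.4)/(4.1) = +0.5854; later rows by forward substitution.
  T[0,:] = [+0.0000, +0.5854, +0.8049, +0.4878]
  T[1,:] = [+0.0000, -0.2862, +0.4509, -0.7718]
  T[2,:] = [+0.0000, -0.9502, -1.1799, -0.7219]
  T[3,:] = [+0.0000, -0.0701, -0.6010, +0.3532]
|roots of det(T-λI)|: 1.2758, 0.2775, 0.1147, 0.0000.
spectral radius ρ = 1.2758; 1.2758 > 1: divergent.

no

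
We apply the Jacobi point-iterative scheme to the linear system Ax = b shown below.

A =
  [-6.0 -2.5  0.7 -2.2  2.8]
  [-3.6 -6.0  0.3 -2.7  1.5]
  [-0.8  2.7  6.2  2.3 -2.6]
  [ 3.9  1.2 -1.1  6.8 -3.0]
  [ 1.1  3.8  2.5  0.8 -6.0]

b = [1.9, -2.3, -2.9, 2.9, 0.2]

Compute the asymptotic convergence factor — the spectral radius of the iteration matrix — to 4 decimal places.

A = D + L + U where D = diag(-6, -6, 6.2, 6.8, -6).
Jacobi T = -D⁻¹(L+U): T[0,4] = -(2.8)/(-6) = +0.4667; T[0,0] = 0.
  T[0,:] = [+0.0000, -0.4167, +0.1167, -0.3667, +0.4667]
  T[1,:] = [-0.6000, +0.0000, +0.0500, -0.4500, +0.2500]
  T[2,:] = [+0.1290, -0.4355, +0.0000, -0.3710, +0.4194]
  T[3,:] = [-0.5735, -0.1765, +0.1618, +0.0000, +0.4412]
  T[4,:] = [+0.1833, +0.6333, +0.4167, +0.1333, +0.0000]
|eigenvalues of T|: 1.1975, 0.6103, 0.4225, 0.4225, 0.0798.
ρ = 1.1975; 1.1975 > 1: divergent.

1.1975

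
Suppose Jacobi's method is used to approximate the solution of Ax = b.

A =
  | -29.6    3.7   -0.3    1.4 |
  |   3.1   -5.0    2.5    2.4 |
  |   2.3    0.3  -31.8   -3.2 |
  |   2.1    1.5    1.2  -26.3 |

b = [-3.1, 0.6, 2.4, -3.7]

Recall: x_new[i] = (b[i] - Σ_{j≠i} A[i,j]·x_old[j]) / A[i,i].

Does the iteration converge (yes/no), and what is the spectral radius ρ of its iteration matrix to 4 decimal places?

yes, ρ = 0.3645

Let D = diag(-29.6, -5, -31.8, -26.3); L, U the strict triangles.
Jacobi: T = -D⁻¹(L+U), T[2,0] = -(2.3)/(-31.8) = +0.0723; T[2,2] = 0.
  T[0,:] = [+0.0000  +0.1250  -0.0101  +0.0473]
  T[1,:] = [+0.6200  +0.0000  +0.5000  +0.4800]
  T[2,:] = [+0.0723  +0.0094  +0.0000  -0.1006]
  T[3,:] = [+0.0798  +0.0570  +0.0456  +0.0000]
|eigenvalues of T|: 0.3645, 0.2838, 0.0436, 0.0436.
spectral radius ρ = 0.3645; 0.3645 < 1 ⇒ converges.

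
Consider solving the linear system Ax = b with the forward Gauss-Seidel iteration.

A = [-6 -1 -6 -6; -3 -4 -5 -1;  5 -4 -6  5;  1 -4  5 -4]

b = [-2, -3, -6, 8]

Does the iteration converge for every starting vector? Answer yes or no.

no

Write A = D+L+U with D = diag(-6, -4, -6, -4).
T_GS = -(D+L)⁻¹U: row 0 first, T[0,3] = -(-6)/(-6) = -1.0000; later rows by forward substitution.
  T[0,:] = [+0.0000 -0.1667 -1.0000 -1.0000]
  T[1,:] = [+0.0000 +0.1250 -0.5000 +0.5000]
  T[2,:] = [+0.0000 -0.2222 -0.5000 -0.3333]
  T[3,:] = [+0.0000 -0.4444 -0.3750 -1.1667]
eigenvalue magnitudes: 1.2151, 0.4131, 0.0865, 0.0000.
ρ(T) = max|λ| = 1.2151; 1.2151 > 1, so it fails to converge.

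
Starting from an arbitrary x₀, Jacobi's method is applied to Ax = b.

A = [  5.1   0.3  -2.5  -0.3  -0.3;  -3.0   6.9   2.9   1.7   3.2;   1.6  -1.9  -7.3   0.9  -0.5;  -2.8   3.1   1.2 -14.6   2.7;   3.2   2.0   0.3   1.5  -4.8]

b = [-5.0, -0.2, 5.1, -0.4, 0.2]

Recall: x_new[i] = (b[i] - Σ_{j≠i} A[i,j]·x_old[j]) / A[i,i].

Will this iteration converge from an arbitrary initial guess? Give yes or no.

Let D = diag(5.1, 6.9, -7.3, -14.6, -4.8); L, U the strict triangles.
Jacobi T = -D⁻¹(L+U): T[4,1] = -(2)/(-4.8) = +0.4167; T[4,4] = 0.
  T[0,:] = [+0.0000 -0.0588 +0.4902 +0.0588 +0.0588]
  T[1,:] = [+0.4348 +0.0000 -0.4203 -0.2464 -0.4638]
  T[2,:] = [+0.2192 -0.2603 +0.0000 +0.1233 -0.0685]
  T[3,:] = [-0.1918 +0.2123 +0.0822 +0.0000 +0.1849]
  T[4,:] = [+0.6667 +0.4167 +0.0625 +0.3125 +0.0000]
|eigenvalues of T|: 0.5769, 0.4840, 0.4840, 0.4145, 0.0312.
ρ = 0.5769; 0.5769 < 1, so it converges for any x₀.

yes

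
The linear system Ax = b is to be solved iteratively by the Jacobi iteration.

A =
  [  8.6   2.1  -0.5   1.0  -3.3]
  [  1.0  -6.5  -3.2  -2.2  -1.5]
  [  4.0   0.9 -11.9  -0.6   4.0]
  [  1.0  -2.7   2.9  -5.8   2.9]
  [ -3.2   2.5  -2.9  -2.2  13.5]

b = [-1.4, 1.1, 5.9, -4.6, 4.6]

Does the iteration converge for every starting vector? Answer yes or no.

yes

A = D + L + U where D = diag(8.6, -6.5, -11.9, -5.8, 13.5).
Jacobi T = -D⁻¹(L+U): T[2,1] = -(0.9)/(-11.9) = +0.0756; T[2,2] = 0.
  T[0,:] = [+0.0000, -0.2442, +0.0581, -0.1163, +0.3837]
  T[1,:] = [+0.1538, +0.0000, -0.4923, -0.3385, -0.2308]
  T[2,:] = [+0.3361, +0.0756, +0.0000, -0.0504, +0.3361]
  T[3,:] = [+0.1724, -0.4655, +0.5000, +0.0000, +0.5000]
  T[4,:] = [+0.2370, -0.1852, +0.2148, +0.1630, +0.0000]
|eigenvalues of T|: 0.7825, 0.3253, 0.3253, 0.2677, 0.2677.
ρ = 0.7825; 0.7825 < 1, so it converges for any x₀.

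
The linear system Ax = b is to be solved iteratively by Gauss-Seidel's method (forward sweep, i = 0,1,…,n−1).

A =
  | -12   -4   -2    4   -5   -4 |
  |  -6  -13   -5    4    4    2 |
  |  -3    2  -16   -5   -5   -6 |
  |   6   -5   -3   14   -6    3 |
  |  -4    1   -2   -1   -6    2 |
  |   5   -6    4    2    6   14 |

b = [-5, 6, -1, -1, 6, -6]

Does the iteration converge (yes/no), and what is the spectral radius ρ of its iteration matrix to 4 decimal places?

Diagonal D = diag(-12, -13, -16, 14, -6, 14); L, U strict lower/upper.
T_GS = -(D+L)⁻¹U: row 0 first, T[0,1] = -(-4)/(-12) = -0.3333; later rows by forward substitution.
  T[0,:] = [+0.0000  -0.3333  -0.1667  +0.3333  -0.4167  -0.3333]
  T[1,:] = [+0.0000  +0.1538  -0.3077  +0.1538  +0.5000  +0.3077]
  T[2,:] = [+0.0000  +0.0817  -0.0072  -0.3558  -0.1719  -0.2740]
  T[3,:] = [+0.0000  +0.2153  -0.0400  -0.1641  +0.7489  -0.0203]
  T[4,:] = [+0.0000  +0.1847  +0.0689  -0.0506  +0.2936  +0.7016]
  T[5,:] = [+0.0000  +0.0517  -0.0941  +0.0937  +0.1794  +0.0314]
|roots of det(T-λI)|: 0.8395, 0.3337, 0.3337, 0.2873, 0.0761, 0.0000.
spectral radius ρ = 0.8395; 0.8395 < 1 ⇒ converges.

yes, ρ = 0.8395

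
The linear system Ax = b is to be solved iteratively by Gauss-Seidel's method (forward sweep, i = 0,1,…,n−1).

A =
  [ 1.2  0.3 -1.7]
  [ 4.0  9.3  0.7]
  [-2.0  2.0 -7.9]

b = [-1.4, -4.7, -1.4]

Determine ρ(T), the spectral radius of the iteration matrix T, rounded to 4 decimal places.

0.4129

Let D = diag(1.2, 9.3, -7.9); L, U the strict triangles.
Gauss-Seidel: T = -(D+L)⁻¹U, row 0 first, T[0,1] = -(0.3)/(1.2) = -0.2500; later rows by forward substitution.
  T[0,:] = [+0.0000, -0.2500, +1.4167]
  T[1,:] = [+0.0000, +0.1075, -0.6846]
  T[2,:] = [+0.0000, +0.0905, -0.5320]
|eigenvalues of T|: 0.4129, 0.0115, 0.0000.
ρ = 0.4129; 0.4129 < 1, so it converges for any x₀.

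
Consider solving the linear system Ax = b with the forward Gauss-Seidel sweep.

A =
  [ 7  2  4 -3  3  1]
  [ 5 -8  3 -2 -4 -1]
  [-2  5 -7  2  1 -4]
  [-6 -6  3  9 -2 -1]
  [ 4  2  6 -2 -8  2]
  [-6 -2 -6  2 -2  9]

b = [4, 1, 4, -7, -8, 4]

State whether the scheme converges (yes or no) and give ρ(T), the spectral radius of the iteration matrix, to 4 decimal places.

Write A = D+L+U with D = diag(7, -8, -7, 9, -8, 9).
Gauss-Seidel: T = -(D+L)⁻¹U, row 0 first, T[0,3] = -(-3)/(7) = +0.4286; later rows by forward substitution.
  T[0,:] = [+0.0000  -0.2857  -0.5714  +0.4286  -0.4286  -0.1429]
  T[1,:] = [+0.0000  -0.1786  +0.0179  +0.0179  -0.7679  -0.2143]
  T[2,:] = [+0.0000  -0.0459  +0.1760  +0.1760  -0.2832  -0.6837]
  T[3,:] = [+0.0000  -0.2942  -0.4277  +0.2389  -0.4810  +0.1009]
  T[4,:] = [+0.0000  -0.1484  -0.0423  +0.2910  -0.4984  -0.4130]
  T[5,:] = [+0.0000  -0.2284  -0.1740  +0.4186  -0.6490  -0.7128]
|roots of det(T-λI)|: 1.1695, 0.4623, 0.1720, 0.1720, 0.0708, 0.0000.
spectral radius ρ = 1.1695; 1.1695 > 1 ⇒ diverges.

no, ρ = 1.1695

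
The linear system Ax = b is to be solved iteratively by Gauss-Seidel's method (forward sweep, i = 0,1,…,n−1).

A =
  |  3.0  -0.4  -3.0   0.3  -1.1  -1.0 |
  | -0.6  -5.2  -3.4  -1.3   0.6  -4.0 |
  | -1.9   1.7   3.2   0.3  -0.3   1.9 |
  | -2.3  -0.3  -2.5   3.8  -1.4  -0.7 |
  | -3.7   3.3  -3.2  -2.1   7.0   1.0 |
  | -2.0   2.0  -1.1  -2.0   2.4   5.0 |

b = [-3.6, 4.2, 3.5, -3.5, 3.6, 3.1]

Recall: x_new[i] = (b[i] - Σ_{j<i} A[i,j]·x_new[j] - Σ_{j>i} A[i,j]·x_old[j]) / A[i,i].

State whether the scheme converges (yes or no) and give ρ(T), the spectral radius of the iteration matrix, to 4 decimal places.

Let D = diag(3, -5.2, 3.2, 3.8, 7, 5); L, U the strict triangles.
GS T = -(D+L)⁻¹U: row 0 first, T[0,3] = -(0.3)/(3) = -0.1000; later rows by forward substitution.
  T[0,:] = [+0.0000  +0.1333  +1.0000  -0.1000  +0.3667  +0.3333]
  T[1,:] = [+0.0000  -0.0154  -0.7692  -0.2385  +0.0731  -0.8077]
  T[2,:] = [+0.0000  +0.0873  +1.0024  -0.0264  +0.2726  +0.0333]
  T[3,:] = [+0.0000  +0.1369  +1.2040  -0.0967  +0.7755  +0.3441]
  T[4,:] = [+0.0000  +0.1587  +1.7107  +0.0184  +0.5166  +0.5325]
  T[5,:] = [+0.0000  +0.0573  +0.5887  +0.0020  +0.2396  +0.3457]
|eigenvalues of T|: 1.4633, 0.3884, 0.1754, 0.0415, 0.0415, 0.0000.
ρ(T) = max|λ| = 1.4633; 1.4633 > 1 ⇒ diverges.

no, ρ = 1.4633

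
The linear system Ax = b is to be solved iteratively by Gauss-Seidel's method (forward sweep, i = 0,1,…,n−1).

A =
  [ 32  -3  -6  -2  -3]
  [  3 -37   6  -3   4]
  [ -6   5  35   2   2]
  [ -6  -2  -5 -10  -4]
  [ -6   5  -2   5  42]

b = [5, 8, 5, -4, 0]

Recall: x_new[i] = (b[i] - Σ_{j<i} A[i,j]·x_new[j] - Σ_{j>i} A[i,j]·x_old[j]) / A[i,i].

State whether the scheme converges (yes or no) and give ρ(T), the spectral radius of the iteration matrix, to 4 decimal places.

Diagonal D = diag(32, -37, 35, -10, 42); L, U strict lower/upper.
T_GS = -(D+L)⁻¹U: row 0 first, T[0,3] = -(-2)/(32) = +0.0625; later rows by forward substitution.
  T[0,:] = [+0.0000 +0.0938 +0.1875 +0.0625 +0.0938]
  T[1,:] = [+0.0000 +0.0076 +0.1774 -0.0760 +0.1157]
  T[2,:] = [+0.0000 +0.0150 +0.0068 -0.0356 -0.0576]
  T[3,:] = [+0.0000 -0.0653 -0.1514 -0.0045 -0.4506]
  T[4,:] = [+0.0000 +0.0210 +0.0240 +0.0168 +0.0505]
|λ(T)| sorted: 0.1529, 0.0779, 0.0779, 0.0535, 0.0000.
spectral radius ρ = 0.1529; 0.1529 < 1, so it converges for any x₀.

yes, ρ = 0.1529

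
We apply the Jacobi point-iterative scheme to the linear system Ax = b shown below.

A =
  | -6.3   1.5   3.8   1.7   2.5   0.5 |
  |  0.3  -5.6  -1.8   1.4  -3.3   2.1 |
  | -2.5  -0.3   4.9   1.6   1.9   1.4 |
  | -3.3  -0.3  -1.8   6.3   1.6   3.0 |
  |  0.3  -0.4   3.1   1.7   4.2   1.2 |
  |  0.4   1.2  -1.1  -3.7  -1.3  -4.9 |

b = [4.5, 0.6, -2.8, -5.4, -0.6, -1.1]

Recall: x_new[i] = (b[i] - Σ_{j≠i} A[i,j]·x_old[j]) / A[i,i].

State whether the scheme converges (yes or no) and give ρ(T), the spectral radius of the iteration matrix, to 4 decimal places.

no, ρ = 1.2560

Let D = diag(-6.3, -5.6, 4.9, 6.3, 4.2, -4.9); L, U the strict triangles.
Jacobi T = -D⁻¹(L+U): T[3,1] = -(-0.3)/(6.3) = +0.0476; T[3,3] = 0.
  T[0,:] = [+0.0000 +0.2381 +0.6032 +0.2698 +0.3968 +0.0794]
  T[1,:] = [+0.0536 +0.0000 -0.3214 +0.2500 -0.5893 +0.3750]
  T[2,:] = [+0.5102 +0.0612 +0.0000 -0.3265 -0.3878 -0.2857]
  T[3,:] = [+0.5238 +0.0476 +0.2857 +0.0000 -0.2540 -0.4762]
  T[4,:] = [-0.0714 +0.0952 -0.7381 -0.4048 +0.0000 -0.2857]
  T[5,:] = [+0.0816 +0.2449 -0.2245 -0.7551 -0.2653 +0.0000]
|λ(T)| sorted: 1.2560, 0.7990, 0.5689, 0.3058, 0.2688, 0.2688.
ρ(T) = max|λ| = 1.2560; 1.2560 > 1 ⇒ diverges.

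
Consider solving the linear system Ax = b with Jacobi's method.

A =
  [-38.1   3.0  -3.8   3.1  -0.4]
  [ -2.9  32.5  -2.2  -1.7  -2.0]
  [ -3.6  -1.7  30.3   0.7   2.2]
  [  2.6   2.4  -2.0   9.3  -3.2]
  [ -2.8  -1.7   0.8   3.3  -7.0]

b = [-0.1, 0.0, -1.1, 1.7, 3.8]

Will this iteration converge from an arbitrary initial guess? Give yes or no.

Let D = diag(-38.1, 32.5, 30.3, 9.3, -7); L, U the strict triangles.
T_J = -D⁻¹(L+U): T[3,0] = -(2.6)/(9.3) = -0.2796; T[3,3] = 0.
  T[0,:] = [+0.0000, +0.0787, -0.0997, +0.0814, -0.0105]
  T[1,:] = [+0.0892, +0.0000, +0.0677, +0.0523, +0.0615]
  T[2,:] = [+0.1188, +0.0561, +0.0000, -0.0231, -0.0726]
  T[3,:] = [-0.2796, -0.2581, +0.2151, +0.0000, +0.3441]
  T[4,:] = [-0.4000, -0.2429, +0.1143, +0.4714, +0.0000]
|λ(T)| sorted: 0.4203, 0.2889, 0.2889, 0.0393, 0.0236.
ρ = 0.4203; 0.4203 < 1, so it converges for any x₀.

yes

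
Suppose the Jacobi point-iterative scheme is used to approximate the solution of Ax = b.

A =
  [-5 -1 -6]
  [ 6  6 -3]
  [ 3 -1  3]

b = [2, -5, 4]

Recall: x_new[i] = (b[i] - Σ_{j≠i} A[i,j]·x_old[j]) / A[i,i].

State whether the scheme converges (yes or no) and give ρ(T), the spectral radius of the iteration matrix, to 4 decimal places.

A = D + L + U where D = diag(-5, 6, 3).
Jacobi: T = -D⁻¹(L+U), T[0,1] = -(-1)/(-5) = -0.2000; T[0,0] = 0.
  T[0,:] = [+0.0000  -0.2000  -1.2000]
  T[1,:] = [-1.0000  +0.0000  +0.5000]
  T[2,:] = [-1.0000  +0.3333  +0.0000]
|eigenvalues of T|: 1.3881, 1.0427, 0.3455.
spectral radius ρ = 1.3881; 1.3881 > 1 ⇒ diverges.

no, ρ = 1.3881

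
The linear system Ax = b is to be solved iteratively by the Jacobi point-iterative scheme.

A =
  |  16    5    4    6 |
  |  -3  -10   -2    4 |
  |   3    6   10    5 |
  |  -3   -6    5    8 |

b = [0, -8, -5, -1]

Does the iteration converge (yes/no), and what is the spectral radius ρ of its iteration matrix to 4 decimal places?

yes, ρ = 0.9433

Let D = diag(16, -10, 10, 8); L, U the strict triangles.
Jacobi: T = -D⁻¹(L+U), T[1,3] = -(4)/(-10) = +0.4000; T[1,1] = 0.
  T[0,:] = [+0.0000, -0.3125, -0.2500, -0.3750]
  T[1,:] = [-0.3000, +0.0000, -0.2000, +0.4000]
  T[2,:] = [-0.3000, -0.6000, +0.0000, -0.5000]
  T[3,:] = [+0.3750, +0.7500, -0.6250, +0.0000]
moduli |λ_i(T)| = 0.9433, 0.5628, 0.5628, 0.1686.
ρ(T) = max|λ| = 0.9433; 0.9433 < 1: convergent.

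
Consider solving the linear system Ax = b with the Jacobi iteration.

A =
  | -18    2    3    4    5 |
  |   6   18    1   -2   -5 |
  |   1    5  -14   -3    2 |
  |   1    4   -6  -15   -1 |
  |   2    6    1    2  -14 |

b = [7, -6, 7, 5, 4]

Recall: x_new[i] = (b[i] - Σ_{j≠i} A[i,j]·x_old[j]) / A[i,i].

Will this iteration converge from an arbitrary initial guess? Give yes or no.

A = D + L + U where D = diag(-18, 18, -14, -15, -14).
T_J = -D⁻¹(L+U): T[0,4] = -(5)/(-18) = +0.2778; T[0,0] = 0.
  T[0,:] = [+0.0000  +0.1111  +0.1667  +0.2222  +0.2778]
  T[1,:] = [-0.3333  +0.0000  -0.0556  +0.1111  +0.2778]
  T[2,:] = [+0.0714  +0.3571  +0.0000  -0.2143  +0.1429]
  T[3,:] = [+0.0667  +0.2667  -0.4000  +0.0000  -0.0667]
  T[4,:] = [+0.1429  +0.4286  +0.0714  +0.1429  +0.0000]
|eigenvalues of T|: 0.5632, 0.4062, 0.4062, 0.2732, 0.2210.
ρ(T) = max|λ| = 0.5632; 0.5632 < 1 ⇒ converges.

yes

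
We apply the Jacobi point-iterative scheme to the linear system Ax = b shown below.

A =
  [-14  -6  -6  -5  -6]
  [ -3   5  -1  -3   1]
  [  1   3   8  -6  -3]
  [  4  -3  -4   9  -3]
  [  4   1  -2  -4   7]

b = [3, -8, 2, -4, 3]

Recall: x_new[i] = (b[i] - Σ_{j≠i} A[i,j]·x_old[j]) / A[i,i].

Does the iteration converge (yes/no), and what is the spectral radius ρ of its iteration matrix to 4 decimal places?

Write A = D+L+U with D = diag(-14, 5, 8, 9, 7).
Jacobi T = -D⁻¹(L+U): T[1,4] = -(1)/(5) = -0.2000; T[1,1] = 0.
  T[0,:] = [+0.0000 -0.4286 -0.4286 -0.3571 -0.4286]
  T[1,:] = [+0.6000 +0.0000 +0.2000 +0.6000 -0.2000]
  T[2,:] = [-0.1250 -0.3750 +0.0000 +0.7500 +0.3750]
  T[3,:] = [-0.4444 +0.3333 +0.4444 +0.0000 +0.3333]
  T[4,:] = [-0.5714 -0.1429 +0.2857 +0.5714 +0.0000]
eigenvalue magnitudes: 1.2725, 0.5628, 0.5628, 0.2978, 0.2978.
spectral radius ρ = 1.2725; 1.2725 > 1, so it fails to converge.

no, ρ = 1.2725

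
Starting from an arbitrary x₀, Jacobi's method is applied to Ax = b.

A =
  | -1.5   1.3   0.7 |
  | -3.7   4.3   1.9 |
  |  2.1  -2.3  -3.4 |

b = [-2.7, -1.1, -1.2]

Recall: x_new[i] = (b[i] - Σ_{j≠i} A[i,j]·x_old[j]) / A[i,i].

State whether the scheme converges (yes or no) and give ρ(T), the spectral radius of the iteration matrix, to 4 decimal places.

no, ρ = 1.3116

Let D = diag(-1.5, 4.3, -3.4); L, U the strict triangles.
T_J = -D⁻¹(L+U): T[1,0] = -(-3.7)/(4.3) = +0.8605; T[1,1] = 0.
  T[0,:] = [+0.0000 +0.8667 +0.4667]
  T[1,:] = [+0.8605 +0.0000 -0.4419]
  T[2,:] = [+0.6176 -0.6765 +0.0000]
|roots of det(T-λI)|: 1.3116, 0.8623, 0.4493.
ρ = 1.3116; 1.3116 > 1 ⇒ diverges.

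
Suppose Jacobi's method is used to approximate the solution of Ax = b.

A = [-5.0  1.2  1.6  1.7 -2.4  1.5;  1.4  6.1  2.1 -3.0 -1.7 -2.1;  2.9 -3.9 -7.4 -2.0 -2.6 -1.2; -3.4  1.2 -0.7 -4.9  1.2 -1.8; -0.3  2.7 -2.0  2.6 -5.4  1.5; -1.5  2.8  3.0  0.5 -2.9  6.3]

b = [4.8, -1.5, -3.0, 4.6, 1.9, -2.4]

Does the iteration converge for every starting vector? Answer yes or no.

no

Write A = D+L+U with D = diag(-5, 6.1, -7.4, -4.9, -5.4, 6.3).
Jacobi: T = -D⁻¹(L+U), T[1,4] = -(-1.7)/(6.1) = +0.2787; T[1,1] = 0.
  T[0,:] = [+0.0000 +0.2400 +0.3200 +0.3400 -0.4800 +0.3000]
  T[1,:] = [-0.2295 +0.0000 -0.3443 +0.4918 +0.2787 +0.3443]
  T[2,:] = [+0.3919 -0.5270 +0.0000 -0.2703 -0.3514 -0.1622]
  T[3,:] = [-0.6939 +0.2449 -0.1429 +0.0000 +0.2449 -0.3673]
  T[4,:] = [-0.0556 +0.5000 -0.3704 +0.4815 +0.0000 +0.2778]
  T[5,:] = [+0.2381 -0.4444 -0.4762 -0.0794 +0.4603 +0.0000]
moduli |λ_i(T)| = 1.1738, 0.5342, 0.5342, 0.3408, 0.1465, 0.1465.
ρ(T) = max|λ| = 1.1738; 1.1738 > 1: divergent.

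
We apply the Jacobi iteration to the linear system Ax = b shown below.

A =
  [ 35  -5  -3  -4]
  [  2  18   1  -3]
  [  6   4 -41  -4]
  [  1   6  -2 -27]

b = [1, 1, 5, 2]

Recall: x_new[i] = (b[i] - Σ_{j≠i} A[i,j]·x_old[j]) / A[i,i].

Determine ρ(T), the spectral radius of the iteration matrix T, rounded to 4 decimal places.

0.2365

Let D = diag(35, 18, -41, -27); L, U the strict triangles.
Jacobi T = -D⁻¹(L+U): T[3,1] = -(6)/(-27) = +0.2222; T[3,3] = 0.
  T[0,:] = [+0.0000, +0.1429, +0.0857, +0.1143]
  T[1,:] = [-0.1111, +0.0000, -0.0556, +0.1667]
  T[2,:] = [+0.1463, +0.0976, +0.0000, -0.0976]
  T[3,:] = [+0.0370, +0.2222, -0.0741, +0.0000]
eigenvalue magnitudes: 0.2365, 0.1790, 0.1790, 0.0545.
ρ = 0.2365; 0.2365 < 1, so it converges for any x₀.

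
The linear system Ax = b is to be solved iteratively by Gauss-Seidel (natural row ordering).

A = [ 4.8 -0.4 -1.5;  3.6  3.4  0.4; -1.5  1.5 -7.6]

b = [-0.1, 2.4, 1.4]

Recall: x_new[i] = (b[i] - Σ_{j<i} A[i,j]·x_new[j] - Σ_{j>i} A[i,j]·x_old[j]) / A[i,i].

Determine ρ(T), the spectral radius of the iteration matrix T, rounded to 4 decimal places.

0.2463

Diagonal D = diag(4.8, 3.4, -7.6); L, U strict lower/upper.
GS T = -(D+L)⁻¹U: row 0 first, T[0,2] = -(-1.5)/(4.8) = +0.3125; later rows by forward substitution.
  T[0,:] = [+0.0000 +0.0833 +0.3125]
  T[1,:] = [+0.0000 -0.0882 -0.4485]
  T[2,:] = [+0.0000 -0.0339 -0.1502]
eigenvalue magnitudes: 0.2463, 0.0079, 0.0000.
ρ = 0.2463; 0.2463 < 1, so it converges for any x₀.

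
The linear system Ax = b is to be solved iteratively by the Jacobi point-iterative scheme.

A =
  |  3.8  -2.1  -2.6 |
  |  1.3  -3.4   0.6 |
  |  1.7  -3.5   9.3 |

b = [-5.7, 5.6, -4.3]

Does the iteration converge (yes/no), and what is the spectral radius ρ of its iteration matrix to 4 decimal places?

yes, ρ = 0.5476

Let D = diag(3.8, -3.4, 9.3); L, U the strict triangles.
Jacobi T = -D⁻¹(L+U): T[1,0] = -(1.3)/(-3.4) = +0.3824; T[1,1] = 0.
  T[0,:] = [+0.0000, +0.5526, +0.6842]
  T[1,:] = [+0.3824, +0.0000, +0.1765]
  T[2,:] = [-0.1828, +0.3763, +0.0000]
moduli |λ_i(T)| = 0.5476, 0.3837, 0.3837.
spectral radius ρ = 0.5476; 0.5476 < 1 ⇒ converges.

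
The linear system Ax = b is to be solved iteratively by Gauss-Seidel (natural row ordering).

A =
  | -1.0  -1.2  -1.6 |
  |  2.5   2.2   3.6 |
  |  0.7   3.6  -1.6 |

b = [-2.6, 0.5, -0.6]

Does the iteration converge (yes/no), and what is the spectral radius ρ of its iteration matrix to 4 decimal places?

Let D = diag(-1, 2.2, -1.6); L, U the strict triangles.
T_GS = -(D+L)⁻¹U: row 0 first, T[0,2] = -(-1.6)/(-1) = -1.6000; later rows by forward substitution.
  T[0,:] = [+0.0000, -1.2000, -1.6000]
  T[1,:] = [+0.0000, +1.3636, +0.1818]
  T[2,:] = [+0.0000, +2.5432, -0.2909]
|roots of det(T-λI)|: 1.6072, 0.5345, 0.0000.
ρ(T) = max|λ| = 1.6072; 1.6072 > 1 ⇒ diverges.

no, ρ = 1.6072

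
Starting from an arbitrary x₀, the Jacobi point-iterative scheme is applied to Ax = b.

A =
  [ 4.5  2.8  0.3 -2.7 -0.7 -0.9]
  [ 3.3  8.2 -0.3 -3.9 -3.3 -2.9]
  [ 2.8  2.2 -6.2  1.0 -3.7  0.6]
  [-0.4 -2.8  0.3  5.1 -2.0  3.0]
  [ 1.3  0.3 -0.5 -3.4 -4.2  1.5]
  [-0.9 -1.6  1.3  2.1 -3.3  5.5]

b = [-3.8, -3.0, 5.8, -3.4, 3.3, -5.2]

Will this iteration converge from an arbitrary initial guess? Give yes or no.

Write A = D+L+U with D = diag(4.5, 8.2, -6.2, 5.1, -4.2, 5.5).
Jacobi: T = -D⁻¹(L+U), T[5,0] = -(-0.9)/(5.5) = +0.1636; T[5,5] = 0.
  T[0,:] = [+0.0000  -0.6222  -0.0667  +0.6000  +0.1556  +0.2000]
  T[1,:] = [-0.4024  +0.0000  +0.0366  +0.4756  +0.4024  +0.3537]
  T[2,:] = [+0.4516  +0.3548  +0.0000  +0.1613  -0.5968  +0.0968]
  T[3,:] = [+0.0784  +0.5490  -0.0588  +0.0000  +0.3922  -0.5882]
  T[4,:] = [+0.3095  +0.0714  -0.1190  -0.8095  +0.0000  +0.3571]
  T[5,:] = [+0.1636  +0.2909  -0.2364  -0.3818  +0.6000  +0.0000]
eigenvalue magnitudes: 1.1301, 0.6980, 0.6980, 0.3887, 0.3887, 0.1588.
spectral radius ρ = 1.1301; 1.1301 > 1: divergent.

no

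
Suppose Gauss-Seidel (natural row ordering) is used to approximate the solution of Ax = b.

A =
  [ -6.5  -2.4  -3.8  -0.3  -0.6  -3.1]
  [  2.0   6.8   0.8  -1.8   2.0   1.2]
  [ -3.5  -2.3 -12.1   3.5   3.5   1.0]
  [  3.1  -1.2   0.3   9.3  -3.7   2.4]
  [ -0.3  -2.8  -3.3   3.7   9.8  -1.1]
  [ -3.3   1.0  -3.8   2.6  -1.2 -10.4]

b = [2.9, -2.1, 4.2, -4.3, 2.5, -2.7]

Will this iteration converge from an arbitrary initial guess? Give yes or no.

Split A = D + L + U, D = diag(-6.5, 6.8, -12.1, 9.3, 9.8, -10.4).
T_GS = -(D+L)⁻¹U: row 0 first, T[0,1] = -(-2.4)/(-6.5) = -0.3692; later rows by forward substitution.
  T[0,:] = [+0.0000  -0.3692  -0.5846  -0.0462  -0.0923  -0.4769]
  T[1,:] = [+0.0000  +0.1086  +0.0543  +0.2783  -0.2670  -0.0362]
  T[2,:] = [+0.0000  +0.0862  +0.1588  +0.2497  +0.3667  +0.2275]
  T[3,:] = [+0.0000  +0.1343  +0.1968  +0.0432  +0.3823  -0.1111]
  T[4,:] = [+0.0000  -0.0020  -0.0232  +0.1459  -0.1000  +0.2058]
  T[5,:] = [+0.0000  +0.1299  +0.1846  -0.0559  -0.0232  +0.0132]
moduli |λ_i(T)| = 0.5175, 0.3989, 0.1188, 0.1188, 0.0611, 0.0000.
ρ = 0.5175; 0.5175 < 1 ⇒ converges.

yes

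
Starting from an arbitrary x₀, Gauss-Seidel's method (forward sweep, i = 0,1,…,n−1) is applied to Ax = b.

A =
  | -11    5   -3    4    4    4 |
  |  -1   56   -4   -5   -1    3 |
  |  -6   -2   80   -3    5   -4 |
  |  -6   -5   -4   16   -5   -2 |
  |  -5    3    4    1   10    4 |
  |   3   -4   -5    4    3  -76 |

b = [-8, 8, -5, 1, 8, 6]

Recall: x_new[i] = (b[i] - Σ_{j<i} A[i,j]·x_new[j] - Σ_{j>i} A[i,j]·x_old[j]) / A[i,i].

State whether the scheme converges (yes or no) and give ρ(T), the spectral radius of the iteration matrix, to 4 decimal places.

Write A = D+L+U with D = diag(-11, 56, 80, 16, 10, -76).
T_GS = -(D+L)⁻¹U: row 0 first, T[0,3] = -(4)/(-11) = +0.3636; later rows by forward substitution.
  T[0,:] = [+0.0000 +0.4545 -0.2727 +0.3636 +0.3636 +0.3636]
  T[1,:] = [+0.0000 +0.0081 +0.0666 +0.0958 +0.0244 -0.0471]
  T[2,:] = [+0.0000 +0.0343 -0.0188 +0.0672 -0.0346 +0.0761]
  T[3,:] = [+0.0000 +0.1816 -0.0862 +0.1831 +0.4478 +0.2657]
  T[4,:] = [+0.0000 +0.1930 -0.1402 +0.1079 +0.1436 -0.2611]
  T[5,:] = [+0.0000 +0.0324 -0.0231 +0.0188 +0.0446 +0.0155]
moduli |λ_i(T)| = 0.4228, 0.1191, 0.0862, 0.0862, 0.0161, 0.0000.
spectral radius ρ = 0.4228; 0.4228 < 1 ⇒ converges.

yes, ρ = 0.4228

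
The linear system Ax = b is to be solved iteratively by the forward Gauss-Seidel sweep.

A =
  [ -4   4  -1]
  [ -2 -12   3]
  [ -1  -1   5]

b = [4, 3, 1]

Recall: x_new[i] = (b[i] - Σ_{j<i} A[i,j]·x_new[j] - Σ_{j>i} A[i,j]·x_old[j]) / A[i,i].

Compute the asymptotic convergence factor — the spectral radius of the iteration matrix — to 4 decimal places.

Split A = D + L + U, D = diag(-4, -12, 5).
GS T = -(D+L)⁻¹U: row 0 first, T[0,2] = -(-1)/(-4) = -0.2500; later rows by forward substitution.
  T[0,:] = [+0.0000 +1.0000 -0.2500]
  T[1,:] = [+0.0000 -0.1667 +0.2917]
  T[2,:] = [+0.0000 +0.1667 +0.0083]
|roots of det(T-λI)|: 0.3164, 0.1580, 0.0000.
spectral radius ρ = 0.3164; 0.3164 < 1, so it converges for any x₀.

0.3164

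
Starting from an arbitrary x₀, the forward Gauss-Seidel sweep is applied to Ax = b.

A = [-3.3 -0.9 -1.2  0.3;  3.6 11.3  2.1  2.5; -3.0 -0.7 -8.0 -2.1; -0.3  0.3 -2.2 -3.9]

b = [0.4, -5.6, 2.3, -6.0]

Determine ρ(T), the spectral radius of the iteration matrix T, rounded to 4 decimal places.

0.2767

A = D + L + U where D = diag(-3.3, 11.3, -8, -3.9).
Gauss-Seidel: T = -(D+L)⁻¹U, row 0 first, T[0,2] = -(-1.2)/(-3.3) = -0.3636; later rows by forward substitution.
  T[0,:] = [+0.0000  -0.2727  -0.3636  +0.0909]
  T[1,:] = [+0.0000  +0.0869  -0.0700  -0.2502]
  T[2,:] = [+0.0000  +0.0947  +0.1425  -0.2747]
  T[3,:] = [+0.0000  -0.0257  -0.0578  +0.1287]
moduli |λ_i(T)| = 0.2767, 0.0608, 0.0608, 0.0000.
ρ = 0.2767; 0.2767 < 1, so it converges for any x₀.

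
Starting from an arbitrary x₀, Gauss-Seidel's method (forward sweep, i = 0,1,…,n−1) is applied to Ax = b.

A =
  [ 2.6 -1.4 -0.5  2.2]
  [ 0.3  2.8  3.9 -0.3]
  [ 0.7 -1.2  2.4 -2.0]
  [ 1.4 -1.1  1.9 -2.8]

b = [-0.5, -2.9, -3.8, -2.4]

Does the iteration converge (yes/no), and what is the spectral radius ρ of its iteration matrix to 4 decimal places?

no, ρ = 1.2472

Split A = D + L + U, D = diag(2.6, 2.8, 2.4, -2.8).
Gauss-Seidel: T = -(D+L)⁻¹U, row 0 first, T[0,1] = -(-1.4)/(2.6) = +0.5385; later rows by forward substitution.
  T[0,:] = [+0.0000, +0.5385, +0.1923, -0.8462]
  T[1,:] = [+0.0000, -0.0577, -1.4135, +0.1978]
  T[2,:] = [+0.0000, -0.1859, -0.7628, +1.1790]
  T[3,:] = [+0.0000, +0.1658, +0.1338, +0.2993]
eigenvalue magnitudes: 1.2472, 0.5006, 0.5006, 0.0000.
spectral radius ρ = 1.2472; 1.2472 > 1, so it fails to converge.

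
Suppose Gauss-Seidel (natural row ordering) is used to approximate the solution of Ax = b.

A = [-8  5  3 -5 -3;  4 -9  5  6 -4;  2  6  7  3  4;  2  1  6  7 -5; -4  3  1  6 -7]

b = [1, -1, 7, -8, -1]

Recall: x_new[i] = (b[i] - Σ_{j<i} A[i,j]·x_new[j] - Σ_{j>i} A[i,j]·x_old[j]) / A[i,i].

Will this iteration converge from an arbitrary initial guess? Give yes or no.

Split A = D + L + U, D = diag(-8, -9, 7, 7, -7).
GS T = -(D+L)⁻¹U: row 0 first, T[0,4] = -(-3)/(-8) = -0.3750; later rows by forward substitution.
  T[0,:] = [+0.0000 +0.6250 +0.3750 -0.6250 -0.3750]
  T[1,:] = [+0.0000 +0.2778 +0.7222 +0.3889 -0.6111]
  T[2,:] = [+0.0000 -0.4167 -0.7262 -0.5833 +0.0595]
  T[3,:] = [+0.0000 +0.1389 +0.4121 +0.6230 +0.8577]
  T[4,:] = [+0.0000 -0.1786 +0.3448 +0.9745 +0.6961]
eigenvalue magnitudes: 1.5248, 0.4941, 0.2839, 0.2839, 0.0000.
ρ = 1.5248; 1.5248 > 1: divergent.

no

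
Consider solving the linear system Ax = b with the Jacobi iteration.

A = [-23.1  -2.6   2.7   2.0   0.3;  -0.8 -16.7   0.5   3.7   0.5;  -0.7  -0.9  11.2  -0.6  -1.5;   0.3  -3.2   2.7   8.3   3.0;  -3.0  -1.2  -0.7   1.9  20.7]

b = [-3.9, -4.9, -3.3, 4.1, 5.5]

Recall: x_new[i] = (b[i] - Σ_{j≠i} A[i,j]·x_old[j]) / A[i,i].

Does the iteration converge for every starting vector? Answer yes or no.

Split A = D + L + U, D = diag(-23.1, -16.7, 11.2, 8.3, 20.7).
T_J = -D⁻¹(L+U): T[4,1] = -(-1.2)/(20.7) = +0.0580; T[4,4] = 0.
  T[0,:] = [+0.0000  -0.1126  +0.1169  +0.0866  +0.0130]
  T[1,:] = [-0.0479  +0.0000  +0.0299  +0.2216  +0.0299]
  T[2,:] = [+0.0625  +0.0804  +0.0000  +0.0536  +0.1339]
  T[3,:] = [-0.0361  +0.3855  -0.3253  +0.0000  -0.3614]
  T[4,:] = [+0.1449  +0.0580  +0.0338  -0.0918  +0.0000]
eigenvalue magnitudes: 0.3838, 0.2333, 0.2333, 0.0569, 0.0075.
ρ = 0.3838; 0.3838 < 1, so it converges for any x₀.

yes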